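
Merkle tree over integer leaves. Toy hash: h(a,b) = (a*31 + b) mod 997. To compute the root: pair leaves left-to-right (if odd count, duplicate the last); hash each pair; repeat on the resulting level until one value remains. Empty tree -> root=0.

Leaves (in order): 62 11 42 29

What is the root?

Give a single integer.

Answer: 437

Derivation:
L0: [62, 11, 42, 29]
L1: h(62,11)=(62*31+11)%997=936 h(42,29)=(42*31+29)%997=334 -> [936, 334]
L2: h(936,334)=(936*31+334)%997=437 -> [437]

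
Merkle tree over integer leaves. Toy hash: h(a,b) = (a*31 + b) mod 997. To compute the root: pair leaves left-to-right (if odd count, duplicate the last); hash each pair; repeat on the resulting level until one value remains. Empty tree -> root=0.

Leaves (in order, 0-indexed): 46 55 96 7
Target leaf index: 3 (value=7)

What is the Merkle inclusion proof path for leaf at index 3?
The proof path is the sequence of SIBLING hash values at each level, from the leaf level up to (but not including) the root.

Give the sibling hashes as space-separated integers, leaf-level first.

L0 (leaves): [46, 55, 96, 7], target index=3
L1: h(46,55)=(46*31+55)%997=484 [pair 0] h(96,7)=(96*31+7)%997=989 [pair 1] -> [484, 989]
  Sibling for proof at L0: 96
L2: h(484,989)=(484*31+989)%997=41 [pair 0] -> [41]
  Sibling for proof at L1: 484
Root: 41
Proof path (sibling hashes from leaf to root): [96, 484]

Answer: 96 484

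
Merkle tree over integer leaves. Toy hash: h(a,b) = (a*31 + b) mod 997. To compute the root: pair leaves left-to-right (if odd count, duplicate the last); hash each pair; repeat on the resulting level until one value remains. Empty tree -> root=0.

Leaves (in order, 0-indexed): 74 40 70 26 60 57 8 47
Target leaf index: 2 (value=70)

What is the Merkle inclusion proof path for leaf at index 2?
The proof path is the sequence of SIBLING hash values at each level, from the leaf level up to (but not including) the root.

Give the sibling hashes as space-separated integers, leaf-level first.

Answer: 26 340 899

Derivation:
L0 (leaves): [74, 40, 70, 26, 60, 57, 8, 47], target index=2
L1: h(74,40)=(74*31+40)%997=340 [pair 0] h(70,26)=(70*31+26)%997=202 [pair 1] h(60,57)=(60*31+57)%997=920 [pair 2] h(8,47)=(8*31+47)%997=295 [pair 3] -> [340, 202, 920, 295]
  Sibling for proof at L0: 26
L2: h(340,202)=(340*31+202)%997=772 [pair 0] h(920,295)=(920*31+295)%997=899 [pair 1] -> [772, 899]
  Sibling for proof at L1: 340
L3: h(772,899)=(772*31+899)%997=903 [pair 0] -> [903]
  Sibling for proof at L2: 899
Root: 903
Proof path (sibling hashes from leaf to root): [26, 340, 899]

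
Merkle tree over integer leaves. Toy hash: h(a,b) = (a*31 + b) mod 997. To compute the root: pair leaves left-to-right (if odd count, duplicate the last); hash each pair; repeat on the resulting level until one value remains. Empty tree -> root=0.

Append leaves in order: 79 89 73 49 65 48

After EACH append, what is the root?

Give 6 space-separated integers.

After append 79 (leaves=[79]):
  L0: [79]
  root=79
After append 89 (leaves=[79, 89]):
  L0: [79, 89]
  L1: h(79,89)=(79*31+89)%997=544 -> [544]
  root=544
After append 73 (leaves=[79, 89, 73]):
  L0: [79, 89, 73]
  L1: h(79,89)=(79*31+89)%997=544 h(73,73)=(73*31+73)%997=342 -> [544, 342]
  L2: h(544,342)=(544*31+342)%997=257 -> [257]
  root=257
After append 49 (leaves=[79, 89, 73, 49]):
  L0: [79, 89, 73, 49]
  L1: h(79,89)=(79*31+89)%997=544 h(73,49)=(73*31+49)%997=318 -> [544, 318]
  L2: h(544,318)=(544*31+318)%997=233 -> [233]
  root=233
After append 65 (leaves=[79, 89, 73, 49, 65]):
  L0: [79, 89, 73, 49, 65]
  L1: h(79,89)=(79*31+89)%997=544 h(73,49)=(73*31+49)%997=318 h(65,65)=(65*31+65)%997=86 -> [544, 318, 86]
  L2: h(544,318)=(544*31+318)%997=233 h(86,86)=(86*31+86)%997=758 -> [233, 758]
  L3: h(233,758)=(233*31+758)%997=5 -> [5]
  root=5
After append 48 (leaves=[79, 89, 73, 49, 65, 48]):
  L0: [79, 89, 73, 49, 65, 48]
  L1: h(79,89)=(79*31+89)%997=544 h(73,49)=(73*31+49)%997=318 h(65,48)=(65*31+48)%997=69 -> [544, 318, 69]
  L2: h(544,318)=(544*31+318)%997=233 h(69,69)=(69*31+69)%997=214 -> [233, 214]
  L3: h(233,214)=(233*31+214)%997=458 -> [458]
  root=458

Answer: 79 544 257 233 5 458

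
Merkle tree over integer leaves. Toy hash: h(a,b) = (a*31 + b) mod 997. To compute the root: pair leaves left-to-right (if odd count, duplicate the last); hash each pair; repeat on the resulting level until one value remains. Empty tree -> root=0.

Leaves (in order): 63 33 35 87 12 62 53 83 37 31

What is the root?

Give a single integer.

L0: [63, 33, 35, 87, 12, 62, 53, 83, 37, 31]
L1: h(63,33)=(63*31+33)%997=989 h(35,87)=(35*31+87)%997=175 h(12,62)=(12*31+62)%997=434 h(53,83)=(53*31+83)%997=729 h(37,31)=(37*31+31)%997=181 -> [989, 175, 434, 729, 181]
L2: h(989,175)=(989*31+175)%997=924 h(434,729)=(434*31+729)%997=225 h(181,181)=(181*31+181)%997=807 -> [924, 225, 807]
L3: h(924,225)=(924*31+225)%997=953 h(807,807)=(807*31+807)%997=899 -> [953, 899]
L4: h(953,899)=(953*31+899)%997=532 -> [532]

Answer: 532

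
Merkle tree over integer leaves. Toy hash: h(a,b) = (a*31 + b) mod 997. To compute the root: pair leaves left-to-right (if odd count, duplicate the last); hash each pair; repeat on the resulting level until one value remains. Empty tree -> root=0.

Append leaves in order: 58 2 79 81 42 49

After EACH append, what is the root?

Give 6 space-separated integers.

Answer: 58 803 502 504 806 33

Derivation:
After append 58 (leaves=[58]):
  L0: [58]
  root=58
After append 2 (leaves=[58, 2]):
  L0: [58, 2]
  L1: h(58,2)=(58*31+2)%997=803 -> [803]
  root=803
After append 79 (leaves=[58, 2, 79]):
  L0: [58, 2, 79]
  L1: h(58,2)=(58*31+2)%997=803 h(79,79)=(79*31+79)%997=534 -> [803, 534]
  L2: h(803,534)=(803*31+534)%997=502 -> [502]
  root=502
After append 81 (leaves=[58, 2, 79, 81]):
  L0: [58, 2, 79, 81]
  L1: h(58,2)=(58*31+2)%997=803 h(79,81)=(79*31+81)%997=536 -> [803, 536]
  L2: h(803,536)=(803*31+536)%997=504 -> [504]
  root=504
After append 42 (leaves=[58, 2, 79, 81, 42]):
  L0: [58, 2, 79, 81, 42]
  L1: h(58,2)=(58*31+2)%997=803 h(79,81)=(79*31+81)%997=536 h(42,42)=(42*31+42)%997=347 -> [803, 536, 347]
  L2: h(803,536)=(803*31+536)%997=504 h(347,347)=(347*31+347)%997=137 -> [504, 137]
  L3: h(504,137)=(504*31+137)%997=806 -> [806]
  root=806
After append 49 (leaves=[58, 2, 79, 81, 42, 49]):
  L0: [58, 2, 79, 81, 42, 49]
  L1: h(58,2)=(58*31+2)%997=803 h(79,81)=(79*31+81)%997=536 h(42,49)=(42*31+49)%997=354 -> [803, 536, 354]
  L2: h(803,536)=(803*31+536)%997=504 h(354,354)=(354*31+354)%997=361 -> [504, 361]
  L3: h(504,361)=(504*31+361)%997=33 -> [33]
  root=33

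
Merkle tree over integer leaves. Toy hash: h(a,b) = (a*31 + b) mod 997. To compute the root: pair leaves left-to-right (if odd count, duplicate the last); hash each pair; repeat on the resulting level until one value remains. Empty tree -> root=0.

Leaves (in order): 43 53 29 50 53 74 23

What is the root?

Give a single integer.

Answer: 585

Derivation:
L0: [43, 53, 29, 50, 53, 74, 23]
L1: h(43,53)=(43*31+53)%997=389 h(29,50)=(29*31+50)%997=949 h(53,74)=(53*31+74)%997=720 h(23,23)=(23*31+23)%997=736 -> [389, 949, 720, 736]
L2: h(389,949)=(389*31+949)%997=47 h(720,736)=(720*31+736)%997=125 -> [47, 125]
L3: h(47,125)=(47*31+125)%997=585 -> [585]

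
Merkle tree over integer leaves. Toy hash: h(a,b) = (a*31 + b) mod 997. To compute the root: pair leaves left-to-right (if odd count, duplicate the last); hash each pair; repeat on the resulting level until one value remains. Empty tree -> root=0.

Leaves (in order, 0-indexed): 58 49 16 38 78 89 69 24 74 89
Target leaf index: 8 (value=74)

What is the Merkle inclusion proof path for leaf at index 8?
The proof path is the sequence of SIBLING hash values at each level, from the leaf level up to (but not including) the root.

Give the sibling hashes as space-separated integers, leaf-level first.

Answer: 89 389 484 32

Derivation:
L0 (leaves): [58, 49, 16, 38, 78, 89, 69, 24, 74, 89], target index=8
L1: h(58,49)=(58*31+49)%997=850 [pair 0] h(16,38)=(16*31+38)%997=534 [pair 1] h(78,89)=(78*31+89)%997=513 [pair 2] h(69,24)=(69*31+24)%997=169 [pair 3] h(74,89)=(74*31+89)%997=389 [pair 4] -> [850, 534, 513, 169, 389]
  Sibling for proof at L0: 89
L2: h(850,534)=(850*31+534)%997=962 [pair 0] h(513,169)=(513*31+169)%997=120 [pair 1] h(389,389)=(389*31+389)%997=484 [pair 2] -> [962, 120, 484]
  Sibling for proof at L1: 389
L3: h(962,120)=(962*31+120)%997=32 [pair 0] h(484,484)=(484*31+484)%997=533 [pair 1] -> [32, 533]
  Sibling for proof at L2: 484
L4: h(32,533)=(32*31+533)%997=528 [pair 0] -> [528]
  Sibling for proof at L3: 32
Root: 528
Proof path (sibling hashes from leaf to root): [89, 389, 484, 32]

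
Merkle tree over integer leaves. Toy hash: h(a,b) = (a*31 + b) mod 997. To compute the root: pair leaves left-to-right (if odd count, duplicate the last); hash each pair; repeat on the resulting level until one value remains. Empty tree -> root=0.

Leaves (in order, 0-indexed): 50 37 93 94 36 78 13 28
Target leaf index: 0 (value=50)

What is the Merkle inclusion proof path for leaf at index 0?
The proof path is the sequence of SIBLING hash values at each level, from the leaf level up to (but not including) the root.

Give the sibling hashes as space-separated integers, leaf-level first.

L0 (leaves): [50, 37, 93, 94, 36, 78, 13, 28], target index=0
L1: h(50,37)=(50*31+37)%997=590 [pair 0] h(93,94)=(93*31+94)%997=983 [pair 1] h(36,78)=(36*31+78)%997=197 [pair 2] h(13,28)=(13*31+28)%997=431 [pair 3] -> [590, 983, 197, 431]
  Sibling for proof at L0: 37
L2: h(590,983)=(590*31+983)%997=330 [pair 0] h(197,431)=(197*31+431)%997=556 [pair 1] -> [330, 556]
  Sibling for proof at L1: 983
L3: h(330,556)=(330*31+556)%997=816 [pair 0] -> [816]
  Sibling for proof at L2: 556
Root: 816
Proof path (sibling hashes from leaf to root): [37, 983, 556]

Answer: 37 983 556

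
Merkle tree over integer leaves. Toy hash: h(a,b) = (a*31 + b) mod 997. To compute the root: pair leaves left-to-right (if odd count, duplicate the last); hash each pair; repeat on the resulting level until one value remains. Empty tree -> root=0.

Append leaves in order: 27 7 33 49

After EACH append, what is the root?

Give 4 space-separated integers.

After append 27 (leaves=[27]):
  L0: [27]
  root=27
After append 7 (leaves=[27, 7]):
  L0: [27, 7]
  L1: h(27,7)=(27*31+7)%997=844 -> [844]
  root=844
After append 33 (leaves=[27, 7, 33]):
  L0: [27, 7, 33]
  L1: h(27,7)=(27*31+7)%997=844 h(33,33)=(33*31+33)%997=59 -> [844, 59]
  L2: h(844,59)=(844*31+59)%997=301 -> [301]
  root=301
After append 49 (leaves=[27, 7, 33, 49]):
  L0: [27, 7, 33, 49]
  L1: h(27,7)=(27*31+7)%997=844 h(33,49)=(33*31+49)%997=75 -> [844, 75]
  L2: h(844,75)=(844*31+75)%997=317 -> [317]
  root=317

Answer: 27 844 301 317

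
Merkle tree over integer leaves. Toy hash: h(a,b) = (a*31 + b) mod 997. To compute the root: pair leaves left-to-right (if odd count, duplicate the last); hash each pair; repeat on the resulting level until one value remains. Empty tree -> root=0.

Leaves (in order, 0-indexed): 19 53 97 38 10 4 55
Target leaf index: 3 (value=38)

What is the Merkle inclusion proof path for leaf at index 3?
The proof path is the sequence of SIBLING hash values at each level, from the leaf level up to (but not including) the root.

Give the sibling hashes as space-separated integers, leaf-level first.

L0 (leaves): [19, 53, 97, 38, 10, 4, 55], target index=3
L1: h(19,53)=(19*31+53)%997=642 [pair 0] h(97,38)=(97*31+38)%997=54 [pair 1] h(10,4)=(10*31+4)%997=314 [pair 2] h(55,55)=(55*31+55)%997=763 [pair 3] -> [642, 54, 314, 763]
  Sibling for proof at L0: 97
L2: h(642,54)=(642*31+54)%997=16 [pair 0] h(314,763)=(314*31+763)%997=527 [pair 1] -> [16, 527]
  Sibling for proof at L1: 642
L3: h(16,527)=(16*31+527)%997=26 [pair 0] -> [26]
  Sibling for proof at L2: 527
Root: 26
Proof path (sibling hashes from leaf to root): [97, 642, 527]

Answer: 97 642 527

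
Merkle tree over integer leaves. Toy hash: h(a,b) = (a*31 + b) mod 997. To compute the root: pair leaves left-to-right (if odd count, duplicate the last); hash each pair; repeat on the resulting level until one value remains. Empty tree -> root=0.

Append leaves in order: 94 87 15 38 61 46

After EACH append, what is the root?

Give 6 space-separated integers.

After append 94 (leaves=[94]):
  L0: [94]
  root=94
After append 87 (leaves=[94, 87]):
  L0: [94, 87]
  L1: h(94,87)=(94*31+87)%997=10 -> [10]
  root=10
After append 15 (leaves=[94, 87, 15]):
  L0: [94, 87, 15]
  L1: h(94,87)=(94*31+87)%997=10 h(15,15)=(15*31+15)%997=480 -> [10, 480]
  L2: h(10,480)=(10*31+480)%997=790 -> [790]
  root=790
After append 38 (leaves=[94, 87, 15, 38]):
  L0: [94, 87, 15, 38]
  L1: h(94,87)=(94*31+87)%997=10 h(15,38)=(15*31+38)%997=503 -> [10, 503]
  L2: h(10,503)=(10*31+503)%997=813 -> [813]
  root=813
After append 61 (leaves=[94, 87, 15, 38, 61]):
  L0: [94, 87, 15, 38, 61]
  L1: h(94,87)=(94*31+87)%997=10 h(15,38)=(15*31+38)%997=503 h(61,61)=(61*31+61)%997=955 -> [10, 503, 955]
  L2: h(10,503)=(10*31+503)%997=813 h(955,955)=(955*31+955)%997=650 -> [813, 650]
  L3: h(813,650)=(813*31+650)%997=928 -> [928]
  root=928
After append 46 (leaves=[94, 87, 15, 38, 61, 46]):
  L0: [94, 87, 15, 38, 61, 46]
  L1: h(94,87)=(94*31+87)%997=10 h(15,38)=(15*31+38)%997=503 h(61,46)=(61*31+46)%997=940 -> [10, 503, 940]
  L2: h(10,503)=(10*31+503)%997=813 h(940,940)=(940*31+940)%997=170 -> [813, 170]
  L3: h(813,170)=(813*31+170)%997=448 -> [448]
  root=448

Answer: 94 10 790 813 928 448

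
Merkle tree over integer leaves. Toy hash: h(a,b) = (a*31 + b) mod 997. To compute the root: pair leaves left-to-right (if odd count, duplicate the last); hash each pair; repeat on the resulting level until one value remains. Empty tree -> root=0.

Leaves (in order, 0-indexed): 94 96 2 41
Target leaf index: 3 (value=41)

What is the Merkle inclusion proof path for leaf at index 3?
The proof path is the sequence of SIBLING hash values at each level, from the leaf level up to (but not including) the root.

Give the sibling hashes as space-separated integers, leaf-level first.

Answer: 2 19

Derivation:
L0 (leaves): [94, 96, 2, 41], target index=3
L1: h(94,96)=(94*31+96)%997=19 [pair 0] h(2,41)=(2*31+41)%997=103 [pair 1] -> [19, 103]
  Sibling for proof at L0: 2
L2: h(19,103)=(19*31+103)%997=692 [pair 0] -> [692]
  Sibling for proof at L1: 19
Root: 692
Proof path (sibling hashes from leaf to root): [2, 19]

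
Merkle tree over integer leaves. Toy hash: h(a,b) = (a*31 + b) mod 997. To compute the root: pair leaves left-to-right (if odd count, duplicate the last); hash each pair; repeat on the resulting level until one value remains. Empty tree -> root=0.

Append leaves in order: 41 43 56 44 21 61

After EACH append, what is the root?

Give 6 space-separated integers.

After append 41 (leaves=[41]):
  L0: [41]
  root=41
After append 43 (leaves=[41, 43]):
  L0: [41, 43]
  L1: h(41,43)=(41*31+43)%997=317 -> [317]
  root=317
After append 56 (leaves=[41, 43, 56]):
  L0: [41, 43, 56]
  L1: h(41,43)=(41*31+43)%997=317 h(56,56)=(56*31+56)%997=795 -> [317, 795]
  L2: h(317,795)=(317*31+795)%997=652 -> [652]
  root=652
After append 44 (leaves=[41, 43, 56, 44]):
  L0: [41, 43, 56, 44]
  L1: h(41,43)=(41*31+43)%997=317 h(56,44)=(56*31+44)%997=783 -> [317, 783]
  L2: h(317,783)=(317*31+783)%997=640 -> [640]
  root=640
After append 21 (leaves=[41, 43, 56, 44, 21]):
  L0: [41, 43, 56, 44, 21]
  L1: h(41,43)=(41*31+43)%997=317 h(56,44)=(56*31+44)%997=783 h(21,21)=(21*31+21)%997=672 -> [317, 783, 672]
  L2: h(317,783)=(317*31+783)%997=640 h(672,672)=(672*31+672)%997=567 -> [640, 567]
  L3: h(640,567)=(640*31+567)%997=467 -> [467]
  root=467
After append 61 (leaves=[41, 43, 56, 44, 21, 61]):
  L0: [41, 43, 56, 44, 21, 61]
  L1: h(41,43)=(41*31+43)%997=317 h(56,44)=(56*31+44)%997=783 h(21,61)=(21*31+61)%997=712 -> [317, 783, 712]
  L2: h(317,783)=(317*31+783)%997=640 h(712,712)=(712*31+712)%997=850 -> [640, 850]
  L3: h(640,850)=(640*31+850)%997=750 -> [750]
  root=750

Answer: 41 317 652 640 467 750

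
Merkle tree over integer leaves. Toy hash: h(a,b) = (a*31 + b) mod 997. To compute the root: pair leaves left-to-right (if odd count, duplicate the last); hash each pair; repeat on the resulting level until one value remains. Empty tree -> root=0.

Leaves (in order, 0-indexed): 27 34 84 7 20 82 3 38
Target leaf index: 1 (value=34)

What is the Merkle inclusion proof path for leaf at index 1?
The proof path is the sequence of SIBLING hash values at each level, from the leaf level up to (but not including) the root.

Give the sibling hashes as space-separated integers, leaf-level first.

Answer: 27 617 956

Derivation:
L0 (leaves): [27, 34, 84, 7, 20, 82, 3, 38], target index=1
L1: h(27,34)=(27*31+34)%997=871 [pair 0] h(84,7)=(84*31+7)%997=617 [pair 1] h(20,82)=(20*31+82)%997=702 [pair 2] h(3,38)=(3*31+38)%997=131 [pair 3] -> [871, 617, 702, 131]
  Sibling for proof at L0: 27
L2: h(871,617)=(871*31+617)%997=699 [pair 0] h(702,131)=(702*31+131)%997=956 [pair 1] -> [699, 956]
  Sibling for proof at L1: 617
L3: h(699,956)=(699*31+956)%997=691 [pair 0] -> [691]
  Sibling for proof at L2: 956
Root: 691
Proof path (sibling hashes from leaf to root): [27, 617, 956]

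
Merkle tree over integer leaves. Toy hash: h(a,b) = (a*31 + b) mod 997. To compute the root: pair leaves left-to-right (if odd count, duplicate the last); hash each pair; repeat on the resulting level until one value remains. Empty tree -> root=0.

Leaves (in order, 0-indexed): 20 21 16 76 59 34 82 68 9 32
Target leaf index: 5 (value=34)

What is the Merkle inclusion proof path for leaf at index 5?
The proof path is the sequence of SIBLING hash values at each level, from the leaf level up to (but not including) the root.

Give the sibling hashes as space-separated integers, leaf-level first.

L0 (leaves): [20, 21, 16, 76, 59, 34, 82, 68, 9, 32], target index=5
L1: h(20,21)=(20*31+21)%997=641 [pair 0] h(16,76)=(16*31+76)%997=572 [pair 1] h(59,34)=(59*31+34)%997=866 [pair 2] h(82,68)=(82*31+68)%997=616 [pair 3] h(9,32)=(9*31+32)%997=311 [pair 4] -> [641, 572, 866, 616, 311]
  Sibling for proof at L0: 59
L2: h(641,572)=(641*31+572)%997=503 [pair 0] h(866,616)=(866*31+616)%997=543 [pair 1] h(311,311)=(311*31+311)%997=979 [pair 2] -> [503, 543, 979]
  Sibling for proof at L1: 616
L3: h(503,543)=(503*31+543)%997=184 [pair 0] h(979,979)=(979*31+979)%997=421 [pair 1] -> [184, 421]
  Sibling for proof at L2: 503
L4: h(184,421)=(184*31+421)%997=143 [pair 0] -> [143]
  Sibling for proof at L3: 421
Root: 143
Proof path (sibling hashes from leaf to root): [59, 616, 503, 421]

Answer: 59 616 503 421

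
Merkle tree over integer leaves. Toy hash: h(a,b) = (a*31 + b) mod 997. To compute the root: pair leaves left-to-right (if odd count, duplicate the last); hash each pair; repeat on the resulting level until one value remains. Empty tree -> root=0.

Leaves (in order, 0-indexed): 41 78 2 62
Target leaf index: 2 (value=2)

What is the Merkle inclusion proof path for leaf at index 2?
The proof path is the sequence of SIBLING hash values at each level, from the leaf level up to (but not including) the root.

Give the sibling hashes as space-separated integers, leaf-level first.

Answer: 62 352

Derivation:
L0 (leaves): [41, 78, 2, 62], target index=2
L1: h(41,78)=(41*31+78)%997=352 [pair 0] h(2,62)=(2*31+62)%997=124 [pair 1] -> [352, 124]
  Sibling for proof at L0: 62
L2: h(352,124)=(352*31+124)%997=69 [pair 0] -> [69]
  Sibling for proof at L1: 352
Root: 69
Proof path (sibling hashes from leaf to root): [62, 352]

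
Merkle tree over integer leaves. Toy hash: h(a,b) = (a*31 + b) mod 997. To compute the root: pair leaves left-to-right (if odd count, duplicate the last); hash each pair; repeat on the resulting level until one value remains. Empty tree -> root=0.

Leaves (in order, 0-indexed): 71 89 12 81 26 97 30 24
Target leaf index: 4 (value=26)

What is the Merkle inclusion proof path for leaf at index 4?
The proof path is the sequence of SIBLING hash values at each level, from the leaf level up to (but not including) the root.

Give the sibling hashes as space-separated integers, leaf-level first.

L0 (leaves): [71, 89, 12, 81, 26, 97, 30, 24], target index=4
L1: h(71,89)=(71*31+89)%997=296 [pair 0] h(12,81)=(12*31+81)%997=453 [pair 1] h(26,97)=(26*31+97)%997=903 [pair 2] h(30,24)=(30*31+24)%997=954 [pair 3] -> [296, 453, 903, 954]
  Sibling for proof at L0: 97
L2: h(296,453)=(296*31+453)%997=656 [pair 0] h(903,954)=(903*31+954)%997=34 [pair 1] -> [656, 34]
  Sibling for proof at L1: 954
L3: h(656,34)=(656*31+34)%997=430 [pair 0] -> [430]
  Sibling for proof at L2: 656
Root: 430
Proof path (sibling hashes from leaf to root): [97, 954, 656]

Answer: 97 954 656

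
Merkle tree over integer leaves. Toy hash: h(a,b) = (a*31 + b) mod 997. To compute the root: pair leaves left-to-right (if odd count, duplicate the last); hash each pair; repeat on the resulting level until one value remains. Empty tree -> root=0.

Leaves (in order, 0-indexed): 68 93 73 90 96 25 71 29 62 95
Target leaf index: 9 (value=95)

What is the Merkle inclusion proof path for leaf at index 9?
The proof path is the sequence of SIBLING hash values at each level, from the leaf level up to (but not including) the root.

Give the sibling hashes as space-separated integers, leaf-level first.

L0 (leaves): [68, 93, 73, 90, 96, 25, 71, 29, 62, 95], target index=9
L1: h(68,93)=(68*31+93)%997=207 [pair 0] h(73,90)=(73*31+90)%997=359 [pair 1] h(96,25)=(96*31+25)%997=10 [pair 2] h(71,29)=(71*31+29)%997=236 [pair 3] h(62,95)=(62*31+95)%997=23 [pair 4] -> [207, 359, 10, 236, 23]
  Sibling for proof at L0: 62
L2: h(207,359)=(207*31+359)%997=794 [pair 0] h(10,236)=(10*31+236)%997=546 [pair 1] h(23,23)=(23*31+23)%997=736 [pair 2] -> [794, 546, 736]
  Sibling for proof at L1: 23
L3: h(794,546)=(794*31+546)%997=235 [pair 0] h(736,736)=(736*31+736)%997=621 [pair 1] -> [235, 621]
  Sibling for proof at L2: 736
L4: h(235,621)=(235*31+621)%997=927 [pair 0] -> [927]
  Sibling for proof at L3: 235
Root: 927
Proof path (sibling hashes from leaf to root): [62, 23, 736, 235]

Answer: 62 23 736 235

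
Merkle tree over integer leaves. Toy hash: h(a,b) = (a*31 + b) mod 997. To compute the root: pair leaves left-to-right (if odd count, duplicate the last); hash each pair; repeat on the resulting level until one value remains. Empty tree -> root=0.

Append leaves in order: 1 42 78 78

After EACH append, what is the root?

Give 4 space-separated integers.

Answer: 1 73 771 771

Derivation:
After append 1 (leaves=[1]):
  L0: [1]
  root=1
After append 42 (leaves=[1, 42]):
  L0: [1, 42]
  L1: h(1,42)=(1*31+42)%997=73 -> [73]
  root=73
After append 78 (leaves=[1, 42, 78]):
  L0: [1, 42, 78]
  L1: h(1,42)=(1*31+42)%997=73 h(78,78)=(78*31+78)%997=502 -> [73, 502]
  L2: h(73,502)=(73*31+502)%997=771 -> [771]
  root=771
After append 78 (leaves=[1, 42, 78, 78]):
  L0: [1, 42, 78, 78]
  L1: h(1,42)=(1*31+42)%997=73 h(78,78)=(78*31+78)%997=502 -> [73, 502]
  L2: h(73,502)=(73*31+502)%997=771 -> [771]
  root=771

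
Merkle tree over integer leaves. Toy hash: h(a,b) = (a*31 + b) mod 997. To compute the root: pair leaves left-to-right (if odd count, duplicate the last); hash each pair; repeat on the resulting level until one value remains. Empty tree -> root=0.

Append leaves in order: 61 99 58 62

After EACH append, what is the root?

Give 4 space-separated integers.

After append 61 (leaves=[61]):
  L0: [61]
  root=61
After append 99 (leaves=[61, 99]):
  L0: [61, 99]
  L1: h(61,99)=(61*31+99)%997=993 -> [993]
  root=993
After append 58 (leaves=[61, 99, 58]):
  L0: [61, 99, 58]
  L1: h(61,99)=(61*31+99)%997=993 h(58,58)=(58*31+58)%997=859 -> [993, 859]
  L2: h(993,859)=(993*31+859)%997=735 -> [735]
  root=735
After append 62 (leaves=[61, 99, 58, 62]):
  L0: [61, 99, 58, 62]
  L1: h(61,99)=(61*31+99)%997=993 h(58,62)=(58*31+62)%997=863 -> [993, 863]
  L2: h(993,863)=(993*31+863)%997=739 -> [739]
  root=739

Answer: 61 993 735 739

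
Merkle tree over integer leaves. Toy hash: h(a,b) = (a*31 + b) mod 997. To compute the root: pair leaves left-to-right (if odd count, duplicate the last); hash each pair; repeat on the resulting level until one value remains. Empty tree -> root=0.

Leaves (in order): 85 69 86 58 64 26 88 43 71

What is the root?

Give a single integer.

L0: [85, 69, 86, 58, 64, 26, 88, 43, 71]
L1: h(85,69)=(85*31+69)%997=710 h(86,58)=(86*31+58)%997=730 h(64,26)=(64*31+26)%997=16 h(88,43)=(88*31+43)%997=777 h(71,71)=(71*31+71)%997=278 -> [710, 730, 16, 777, 278]
L2: h(710,730)=(710*31+730)%997=806 h(16,777)=(16*31+777)%997=276 h(278,278)=(278*31+278)%997=920 -> [806, 276, 920]
L3: h(806,276)=(806*31+276)%997=337 h(920,920)=(920*31+920)%997=527 -> [337, 527]
L4: h(337,527)=(337*31+527)%997=7 -> [7]

Answer: 7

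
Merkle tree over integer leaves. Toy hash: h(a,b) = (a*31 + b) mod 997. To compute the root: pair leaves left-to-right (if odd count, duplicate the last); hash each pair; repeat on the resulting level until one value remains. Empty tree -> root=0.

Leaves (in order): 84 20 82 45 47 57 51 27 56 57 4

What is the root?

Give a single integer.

Answer: 836

Derivation:
L0: [84, 20, 82, 45, 47, 57, 51, 27, 56, 57, 4]
L1: h(84,20)=(84*31+20)%997=630 h(82,45)=(82*31+45)%997=593 h(47,57)=(47*31+57)%997=517 h(51,27)=(51*31+27)%997=611 h(56,57)=(56*31+57)%997=796 h(4,4)=(4*31+4)%997=128 -> [630, 593, 517, 611, 796, 128]
L2: h(630,593)=(630*31+593)%997=183 h(517,611)=(517*31+611)%997=686 h(796,128)=(796*31+128)%997=876 -> [183, 686, 876]
L3: h(183,686)=(183*31+686)%997=377 h(876,876)=(876*31+876)%997=116 -> [377, 116]
L4: h(377,116)=(377*31+116)%997=836 -> [836]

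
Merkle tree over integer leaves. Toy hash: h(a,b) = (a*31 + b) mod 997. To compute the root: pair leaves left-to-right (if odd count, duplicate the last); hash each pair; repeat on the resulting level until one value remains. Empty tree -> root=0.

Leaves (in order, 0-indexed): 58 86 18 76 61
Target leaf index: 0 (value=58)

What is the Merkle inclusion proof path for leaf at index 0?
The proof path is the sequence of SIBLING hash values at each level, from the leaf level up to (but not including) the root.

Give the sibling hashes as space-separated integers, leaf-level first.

Answer: 86 634 650

Derivation:
L0 (leaves): [58, 86, 18, 76, 61], target index=0
L1: h(58,86)=(58*31+86)%997=887 [pair 0] h(18,76)=(18*31+76)%997=634 [pair 1] h(61,61)=(61*31+61)%997=955 [pair 2] -> [887, 634, 955]
  Sibling for proof at L0: 86
L2: h(887,634)=(887*31+634)%997=215 [pair 0] h(955,955)=(955*31+955)%997=650 [pair 1] -> [215, 650]
  Sibling for proof at L1: 634
L3: h(215,650)=(215*31+650)%997=336 [pair 0] -> [336]
  Sibling for proof at L2: 650
Root: 336
Proof path (sibling hashes from leaf to root): [86, 634, 650]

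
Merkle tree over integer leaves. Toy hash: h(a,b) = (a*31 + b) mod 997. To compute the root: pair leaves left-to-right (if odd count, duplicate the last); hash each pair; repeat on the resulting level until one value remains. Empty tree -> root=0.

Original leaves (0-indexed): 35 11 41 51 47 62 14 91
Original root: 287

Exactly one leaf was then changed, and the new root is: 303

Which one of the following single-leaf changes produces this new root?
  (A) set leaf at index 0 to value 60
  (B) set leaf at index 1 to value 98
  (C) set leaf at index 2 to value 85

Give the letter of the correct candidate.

Original leaves: [35, 11, 41, 51, 47, 62, 14, 91]
Target new root: 303
Try each candidate change and compute the resulting root:
Candidate A: set leaf[0] = 60 -> leaves = [60, 11, 41, 51, 47, 62, 14, 91]
  L0: [60, 11, 41, 51, 47, 62, 14, 91]
  L1: h(60,11)=(60*31+11)%997=874 h(41,51)=(41*31+51)%997=325 h(47,62)=(47*31+62)%997=522 h(14,91)=(14*31+91)%997=525 -> [874, 325, 522, 525]
  L2: h(874,325)=(874*31+325)%997=500 h(522,525)=(522*31+525)%997=755 -> [500, 755]
  L3: h(500,755)=(500*31+755)%997=303 -> [303]
  root = 303 == target 303  ** MATCH **
Candidate B: set leaf[1] = 98 -> leaves = [35, 98, 41, 51, 47, 62, 14, 91]
  L0: [35, 98, 41, 51, 47, 62, 14, 91]
  L1: h(35,98)=(35*31+98)%997=186 h(41,51)=(41*31+51)%997=325 h(47,62)=(47*31+62)%997=522 h(14,91)=(14*31+91)%997=525 -> [186, 325, 522, 525]
  L2: h(186,325)=(186*31+325)%997=109 h(522,525)=(522*31+525)%997=755 -> [109, 755]
  L3: h(109,755)=(109*31+755)%997=146 -> [146]
  root = 146 != target 303
Candidate C: set leaf[2] = 85 -> leaves = [35, 11, 85, 51, 47, 62, 14, 91]
  L0: [35, 11, 85, 51, 47, 62, 14, 91]
  L1: h(35,11)=(35*31+11)%997=99 h(85,51)=(85*31+51)%997=692 h(47,62)=(47*31+62)%997=522 h(14,91)=(14*31+91)%997=525 -> [99, 692, 522, 525]
  L2: h(99,692)=(99*31+692)%997=770 h(522,525)=(522*31+525)%997=755 -> [770, 755]
  L3: h(770,755)=(770*31+755)%997=697 -> [697]
  root = 697 != target 303
Candidate A produces the target root.

Answer: A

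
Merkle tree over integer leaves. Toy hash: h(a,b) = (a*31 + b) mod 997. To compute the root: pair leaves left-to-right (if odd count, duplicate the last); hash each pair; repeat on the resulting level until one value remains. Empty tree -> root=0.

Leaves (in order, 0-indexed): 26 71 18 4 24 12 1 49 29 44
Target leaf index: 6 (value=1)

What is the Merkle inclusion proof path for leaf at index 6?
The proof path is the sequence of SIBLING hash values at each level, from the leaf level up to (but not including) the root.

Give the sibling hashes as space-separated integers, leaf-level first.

L0 (leaves): [26, 71, 18, 4, 24, 12, 1, 49, 29, 44], target index=6
L1: h(26,71)=(26*31+71)%997=877 [pair 0] h(18,4)=(18*31+4)%997=562 [pair 1] h(24,12)=(24*31+12)%997=756 [pair 2] h(1,49)=(1*31+49)%997=80 [pair 3] h(29,44)=(29*31+44)%997=943 [pair 4] -> [877, 562, 756, 80, 943]
  Sibling for proof at L0: 49
L2: h(877,562)=(877*31+562)%997=830 [pair 0] h(756,80)=(756*31+80)%997=585 [pair 1] h(943,943)=(943*31+943)%997=266 [pair 2] -> [830, 585, 266]
  Sibling for proof at L1: 756
L3: h(830,585)=(830*31+585)%997=393 [pair 0] h(266,266)=(266*31+266)%997=536 [pair 1] -> [393, 536]
  Sibling for proof at L2: 830
L4: h(393,536)=(393*31+536)%997=755 [pair 0] -> [755]
  Sibling for proof at L3: 536
Root: 755
Proof path (sibling hashes from leaf to root): [49, 756, 830, 536]

Answer: 49 756 830 536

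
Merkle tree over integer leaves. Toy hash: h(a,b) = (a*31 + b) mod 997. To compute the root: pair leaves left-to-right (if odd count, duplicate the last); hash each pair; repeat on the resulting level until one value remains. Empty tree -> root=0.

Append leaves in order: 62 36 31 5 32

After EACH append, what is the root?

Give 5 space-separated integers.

After append 62 (leaves=[62]):
  L0: [62]
  root=62
After append 36 (leaves=[62, 36]):
  L0: [62, 36]
  L1: h(62,36)=(62*31+36)%997=961 -> [961]
  root=961
After append 31 (leaves=[62, 36, 31]):
  L0: [62, 36, 31]
  L1: h(62,36)=(62*31+36)%997=961 h(31,31)=(31*31+31)%997=992 -> [961, 992]
  L2: h(961,992)=(961*31+992)%997=873 -> [873]
  root=873
After append 5 (leaves=[62, 36, 31, 5]):
  L0: [62, 36, 31, 5]
  L1: h(62,36)=(62*31+36)%997=961 h(31,5)=(31*31+5)%997=966 -> [961, 966]
  L2: h(961,966)=(961*31+966)%997=847 -> [847]
  root=847
After append 32 (leaves=[62, 36, 31, 5, 32]):
  L0: [62, 36, 31, 5, 32]
  L1: h(62,36)=(62*31+36)%997=961 h(31,5)=(31*31+5)%997=966 h(32,32)=(32*31+32)%997=27 -> [961, 966, 27]
  L2: h(961,966)=(961*31+966)%997=847 h(27,27)=(27*31+27)%997=864 -> [847, 864]
  L3: h(847,864)=(847*31+864)%997=202 -> [202]
  root=202

Answer: 62 961 873 847 202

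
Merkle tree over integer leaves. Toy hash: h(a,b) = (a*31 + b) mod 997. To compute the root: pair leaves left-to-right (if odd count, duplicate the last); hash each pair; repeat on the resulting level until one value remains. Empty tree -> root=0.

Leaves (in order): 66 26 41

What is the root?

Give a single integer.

Answer: 739

Derivation:
L0: [66, 26, 41]
L1: h(66,26)=(66*31+26)%997=78 h(41,41)=(41*31+41)%997=315 -> [78, 315]
L2: h(78,315)=(78*31+315)%997=739 -> [739]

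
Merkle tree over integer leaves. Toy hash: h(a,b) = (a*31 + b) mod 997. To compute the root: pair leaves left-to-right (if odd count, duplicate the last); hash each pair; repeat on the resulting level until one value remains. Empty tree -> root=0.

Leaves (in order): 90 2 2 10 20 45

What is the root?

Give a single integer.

L0: [90, 2, 2, 10, 20, 45]
L1: h(90,2)=(90*31+2)%997=798 h(2,10)=(2*31+10)%997=72 h(20,45)=(20*31+45)%997=665 -> [798, 72, 665]
L2: h(798,72)=(798*31+72)%997=882 h(665,665)=(665*31+665)%997=343 -> [882, 343]
L3: h(882,343)=(882*31+343)%997=766 -> [766]

Answer: 766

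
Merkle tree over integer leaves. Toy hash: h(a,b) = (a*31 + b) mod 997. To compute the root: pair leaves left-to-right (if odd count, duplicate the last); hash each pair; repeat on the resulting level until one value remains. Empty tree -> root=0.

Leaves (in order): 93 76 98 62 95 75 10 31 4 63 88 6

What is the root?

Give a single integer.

L0: [93, 76, 98, 62, 95, 75, 10, 31, 4, 63, 88, 6]
L1: h(93,76)=(93*31+76)%997=965 h(98,62)=(98*31+62)%997=109 h(95,75)=(95*31+75)%997=29 h(10,31)=(10*31+31)%997=341 h(4,63)=(4*31+63)%997=187 h(88,6)=(88*31+6)%997=740 -> [965, 109, 29, 341, 187, 740]
L2: h(965,109)=(965*31+109)%997=114 h(29,341)=(29*31+341)%997=243 h(187,740)=(187*31+740)%997=555 -> [114, 243, 555]
L3: h(114,243)=(114*31+243)%997=786 h(555,555)=(555*31+555)%997=811 -> [786, 811]
L4: h(786,811)=(786*31+811)%997=252 -> [252]

Answer: 252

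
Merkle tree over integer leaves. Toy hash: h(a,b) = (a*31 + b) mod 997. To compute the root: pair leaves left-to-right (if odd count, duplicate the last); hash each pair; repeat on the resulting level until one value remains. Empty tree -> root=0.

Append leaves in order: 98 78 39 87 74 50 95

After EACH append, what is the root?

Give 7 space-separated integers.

After append 98 (leaves=[98]):
  L0: [98]
  root=98
After append 78 (leaves=[98, 78]):
  L0: [98, 78]
  L1: h(98,78)=(98*31+78)%997=125 -> [125]
  root=125
After append 39 (leaves=[98, 78, 39]):
  L0: [98, 78, 39]
  L1: h(98,78)=(98*31+78)%997=125 h(39,39)=(39*31+39)%997=251 -> [125, 251]
  L2: h(125,251)=(125*31+251)%997=138 -> [138]
  root=138
After append 87 (leaves=[98, 78, 39, 87]):
  L0: [98, 78, 39, 87]
  L1: h(98,78)=(98*31+78)%997=125 h(39,87)=(39*31+87)%997=299 -> [125, 299]
  L2: h(125,299)=(125*31+299)%997=186 -> [186]
  root=186
After append 74 (leaves=[98, 78, 39, 87, 74]):
  L0: [98, 78, 39, 87, 74]
  L1: h(98,78)=(98*31+78)%997=125 h(39,87)=(39*31+87)%997=299 h(74,74)=(74*31+74)%997=374 -> [125, 299, 374]
  L2: h(125,299)=(125*31+299)%997=186 h(374,374)=(374*31+374)%997=4 -> [186, 4]
  L3: h(186,4)=(186*31+4)%997=785 -> [785]
  root=785
After append 50 (leaves=[98, 78, 39, 87, 74, 50]):
  L0: [98, 78, 39, 87, 74, 50]
  L1: h(98,78)=(98*31+78)%997=125 h(39,87)=(39*31+87)%997=299 h(74,50)=(74*31+50)%997=350 -> [125, 299, 350]
  L2: h(125,299)=(125*31+299)%997=186 h(350,350)=(350*31+350)%997=233 -> [186, 233]
  L3: h(186,233)=(186*31+233)%997=17 -> [17]
  root=17
After append 95 (leaves=[98, 78, 39, 87, 74, 50, 95]):
  L0: [98, 78, 39, 87, 74, 50, 95]
  L1: h(98,78)=(98*31+78)%997=125 h(39,87)=(39*31+87)%997=299 h(74,50)=(74*31+50)%997=350 h(95,95)=(95*31+95)%997=49 -> [125, 299, 350, 49]
  L2: h(125,299)=(125*31+299)%997=186 h(350,49)=(350*31+49)%997=929 -> [186, 929]
  L3: h(186,929)=(186*31+929)%997=713 -> [713]
  root=713

Answer: 98 125 138 186 785 17 713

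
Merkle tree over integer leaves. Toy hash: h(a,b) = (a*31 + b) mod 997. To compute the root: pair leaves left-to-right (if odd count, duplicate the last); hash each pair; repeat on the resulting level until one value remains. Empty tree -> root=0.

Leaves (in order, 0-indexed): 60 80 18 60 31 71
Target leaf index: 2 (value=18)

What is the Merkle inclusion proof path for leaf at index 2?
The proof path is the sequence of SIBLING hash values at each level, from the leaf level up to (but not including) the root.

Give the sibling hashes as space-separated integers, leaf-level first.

L0 (leaves): [60, 80, 18, 60, 31, 71], target index=2
L1: h(60,80)=(60*31+80)%997=943 [pair 0] h(18,60)=(18*31+60)%997=618 [pair 1] h(31,71)=(31*31+71)%997=35 [pair 2] -> [943, 618, 35]
  Sibling for proof at L0: 60
L2: h(943,618)=(943*31+618)%997=938 [pair 0] h(35,35)=(35*31+35)%997=123 [pair 1] -> [938, 123]
  Sibling for proof at L1: 943
L3: h(938,123)=(938*31+123)%997=288 [pair 0] -> [288]
  Sibling for proof at L2: 123
Root: 288
Proof path (sibling hashes from leaf to root): [60, 943, 123]

Answer: 60 943 123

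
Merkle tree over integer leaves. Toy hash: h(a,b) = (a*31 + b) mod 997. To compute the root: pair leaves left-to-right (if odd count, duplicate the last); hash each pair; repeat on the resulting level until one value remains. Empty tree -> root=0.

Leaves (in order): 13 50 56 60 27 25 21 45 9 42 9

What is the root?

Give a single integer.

L0: [13, 50, 56, 60, 27, 25, 21, 45, 9, 42, 9]
L1: h(13,50)=(13*31+50)%997=453 h(56,60)=(56*31+60)%997=799 h(27,25)=(27*31+25)%997=862 h(21,45)=(21*31+45)%997=696 h(9,42)=(9*31+42)%997=321 h(9,9)=(9*31+9)%997=288 -> [453, 799, 862, 696, 321, 288]
L2: h(453,799)=(453*31+799)%997=884 h(862,696)=(862*31+696)%997=499 h(321,288)=(321*31+288)%997=269 -> [884, 499, 269]
L3: h(884,499)=(884*31+499)%997=984 h(269,269)=(269*31+269)%997=632 -> [984, 632]
L4: h(984,632)=(984*31+632)%997=229 -> [229]

Answer: 229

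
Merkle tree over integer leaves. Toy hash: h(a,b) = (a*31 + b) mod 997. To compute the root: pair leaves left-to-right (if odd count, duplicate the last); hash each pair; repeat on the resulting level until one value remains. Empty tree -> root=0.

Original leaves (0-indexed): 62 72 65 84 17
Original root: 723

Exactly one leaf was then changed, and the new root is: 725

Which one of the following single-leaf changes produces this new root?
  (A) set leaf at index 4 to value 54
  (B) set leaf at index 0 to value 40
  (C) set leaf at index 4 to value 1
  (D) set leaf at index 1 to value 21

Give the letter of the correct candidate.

Answer: A

Derivation:
Original leaves: [62, 72, 65, 84, 17]
Target new root: 725
Try each candidate change and compute the resulting root:
Candidate A: set leaf[4] = 54 -> leaves = [62, 72, 65, 84, 54]
  L0: [62, 72, 65, 84, 54]
  L1: h(62,72)=(62*31+72)%997=0 h(65,84)=(65*31+84)%997=105 h(54,54)=(54*31+54)%997=731 -> [0, 105, 731]
  L2: h(0,105)=(0*31+105)%997=105 h(731,731)=(731*31+731)%997=461 -> [105, 461]
  L3: h(105,461)=(105*31+461)%997=725 -> [725]
  root = 725 == target 725  ** MATCH **
Candidate B: set leaf[0] = 40 -> leaves = [40, 72, 65, 84, 17]
  L0: [40, 72, 65, 84, 17]
  L1: h(40,72)=(40*31+72)%997=315 h(65,84)=(65*31+84)%997=105 h(17,17)=(17*31+17)%997=544 -> [315, 105, 544]
  L2: h(315,105)=(315*31+105)%997=897 h(544,544)=(544*31+544)%997=459 -> [897, 459]
  L3: h(897,459)=(897*31+459)%997=350 -> [350]
  root = 350 != target 725
Candidate C: set leaf[4] = 1 -> leaves = [62, 72, 65, 84, 1]
  L0: [62, 72, 65, 84, 1]
  L1: h(62,72)=(62*31+72)%997=0 h(65,84)=(65*31+84)%997=105 h(1,1)=(1*31+1)%997=32 -> [0, 105, 32]
  L2: h(0,105)=(0*31+105)%997=105 h(32,32)=(32*31+32)%997=27 -> [105, 27]
  L3: h(105,27)=(105*31+27)%997=291 -> [291]
  root = 291 != target 725
Candidate D: set leaf[1] = 21 -> leaves = [62, 21, 65, 84, 17]
  L0: [62, 21, 65, 84, 17]
  L1: h(62,21)=(62*31+21)%997=946 h(65,84)=(65*31+84)%997=105 h(17,17)=(17*31+17)%997=544 -> [946, 105, 544]
  L2: h(946,105)=(946*31+105)%997=518 h(544,544)=(544*31+544)%997=459 -> [518, 459]
  L3: h(518,459)=(518*31+459)%997=565 -> [565]
  root = 565 != target 725
Candidate A produces the target root.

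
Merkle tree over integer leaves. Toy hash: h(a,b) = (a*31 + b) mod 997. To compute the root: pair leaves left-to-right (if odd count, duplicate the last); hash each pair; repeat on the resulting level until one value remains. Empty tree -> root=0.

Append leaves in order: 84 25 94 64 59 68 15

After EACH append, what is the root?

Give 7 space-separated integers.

After append 84 (leaves=[84]):
  L0: [84]
  root=84
After append 25 (leaves=[84, 25]):
  L0: [84, 25]
  L1: h(84,25)=(84*31+25)%997=635 -> [635]
  root=635
After append 94 (leaves=[84, 25, 94]):
  L0: [84, 25, 94]
  L1: h(84,25)=(84*31+25)%997=635 h(94,94)=(94*31+94)%997=17 -> [635, 17]
  L2: h(635,17)=(635*31+17)%997=759 -> [759]
  root=759
After append 64 (leaves=[84, 25, 94, 64]):
  L0: [84, 25, 94, 64]
  L1: h(84,25)=(84*31+25)%997=635 h(94,64)=(94*31+64)%997=984 -> [635, 984]
  L2: h(635,984)=(635*31+984)%997=729 -> [729]
  root=729
After append 59 (leaves=[84, 25, 94, 64, 59]):
  L0: [84, 25, 94, 64, 59]
  L1: h(84,25)=(84*31+25)%997=635 h(94,64)=(94*31+64)%997=984 h(59,59)=(59*31+59)%997=891 -> [635, 984, 891]
  L2: h(635,984)=(635*31+984)%997=729 h(891,891)=(891*31+891)%997=596 -> [729, 596]
  L3: h(729,596)=(729*31+596)%997=264 -> [264]
  root=264
After append 68 (leaves=[84, 25, 94, 64, 59, 68]):
  L0: [84, 25, 94, 64, 59, 68]
  L1: h(84,25)=(84*31+25)%997=635 h(94,64)=(94*31+64)%997=984 h(59,68)=(59*31+68)%997=900 -> [635, 984, 900]
  L2: h(635,984)=(635*31+984)%997=729 h(900,900)=(900*31+900)%997=884 -> [729, 884]
  L3: h(729,884)=(729*31+884)%997=552 -> [552]
  root=552
After append 15 (leaves=[84, 25, 94, 64, 59, 68, 15]):
  L0: [84, 25, 94, 64, 59, 68, 15]
  L1: h(84,25)=(84*31+25)%997=635 h(94,64)=(94*31+64)%997=984 h(59,68)=(59*31+68)%997=900 h(15,15)=(15*31+15)%997=480 -> [635, 984, 900, 480]
  L2: h(635,984)=(635*31+984)%997=729 h(900,480)=(900*31+480)%997=464 -> [729, 464]
  L3: h(729,464)=(729*31+464)%997=132 -> [132]
  root=132

Answer: 84 635 759 729 264 552 132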